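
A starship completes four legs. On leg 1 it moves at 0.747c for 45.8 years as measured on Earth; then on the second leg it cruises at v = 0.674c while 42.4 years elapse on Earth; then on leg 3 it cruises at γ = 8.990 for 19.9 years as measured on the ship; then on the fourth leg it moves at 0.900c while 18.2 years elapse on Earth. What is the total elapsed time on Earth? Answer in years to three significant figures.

Leg 1: 45.8 years is already measured on Earth.
Leg 2: 42.4 years is already measured on Earth.
Leg 3: γ = 8.990; Δt_3 = 8.990 × 19.9 = 178.9 years.
Leg 4: 18.2 years is already measured on Earth.
Total: 45.80 + 42.40 + 178.9 + 18.20 years.

Δt = 285 years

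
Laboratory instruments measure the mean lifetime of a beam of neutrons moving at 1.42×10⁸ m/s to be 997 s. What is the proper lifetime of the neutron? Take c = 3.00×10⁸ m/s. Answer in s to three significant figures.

τ₀ = 878 s

β = 1.42×10⁸/3.00×10⁸ = 0.4733; γ = 1/√(1 − 0.4733²) = 1.135
The lab-frame lifetime is the dilated interval; the proper lifetime is τ₀ = Δt/γ = 997/1.135 s.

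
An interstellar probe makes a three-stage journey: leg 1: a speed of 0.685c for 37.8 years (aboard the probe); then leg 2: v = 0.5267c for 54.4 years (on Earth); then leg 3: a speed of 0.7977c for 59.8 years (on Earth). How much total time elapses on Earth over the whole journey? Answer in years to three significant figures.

Leg 1: γ = 1/√(1 − 0.685²) = 1/√0.5308 = 1.373; Δt_1 = 1.373 × 37.8 = 51.88 years.
Leg 2: 54.4 years is already measured on Earth.
Leg 3: 59.8 years is already measured on Earth.
Total: 51.88 + 54.40 + 59.80 years.

Δt = 166 years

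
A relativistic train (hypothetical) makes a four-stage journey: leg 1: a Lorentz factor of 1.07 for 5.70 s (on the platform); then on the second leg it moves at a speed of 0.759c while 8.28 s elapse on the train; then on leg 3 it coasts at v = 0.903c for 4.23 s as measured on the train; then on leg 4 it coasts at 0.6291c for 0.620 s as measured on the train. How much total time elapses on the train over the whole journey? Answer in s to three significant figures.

τ = 18.5 s

Leg 1: γ = 1.07; τ_1 = 5.70/1.070 = 5.327 s.
Leg 2: 8.28 s is already measured on the train.
Leg 3: 4.23 s is already measured on the train.
Leg 4: 0.620 s is already measured on the train.
Total: 5.327 + 8.280 + 4.230 + 0.6200 s.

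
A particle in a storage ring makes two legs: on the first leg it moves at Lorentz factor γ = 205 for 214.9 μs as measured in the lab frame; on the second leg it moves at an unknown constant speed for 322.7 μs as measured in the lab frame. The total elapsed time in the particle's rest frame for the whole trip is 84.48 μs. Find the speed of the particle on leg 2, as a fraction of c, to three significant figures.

Leg 1: γ = 205; τ_1 = 214.9/205.0 = 1.048 μs.
Leg 2: speed unknown; τ_2 = 322.7/γ_2.
Total proper time: 1.048 + τ_2 = 84.48, so τ_2 = 84.48 − 1.048 = 83.43 μs.
γ_2 = 322.7/83.43 = 3.868; β = √(1 − 1/γ²) = √0.9332.

β = 0.966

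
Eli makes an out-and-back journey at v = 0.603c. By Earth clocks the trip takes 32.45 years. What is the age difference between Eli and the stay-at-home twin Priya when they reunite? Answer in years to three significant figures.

Δt − τ = 6.56 years

γ = 1/√(1 − 0.603²) = 1/√0.6364 = 1.254
Eli's elapsed proper time: τ = 32.45/1.254 = 25.89 years.
Age gap = Δt − τ = 32.45 − 25.89 years.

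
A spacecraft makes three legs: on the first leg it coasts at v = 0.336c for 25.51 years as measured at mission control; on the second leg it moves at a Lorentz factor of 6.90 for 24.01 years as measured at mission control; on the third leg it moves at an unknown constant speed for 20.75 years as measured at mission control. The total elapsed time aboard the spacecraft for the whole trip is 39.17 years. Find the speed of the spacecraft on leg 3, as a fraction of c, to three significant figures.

β = 0.827

Leg 1: γ = 1/√(1 − 0.336²) = 1/√0.8871 = 1.062; τ_1 = 25.51/1.062 = 24.03 years.
Leg 2: γ = 6.90; τ_2 = 24.01/6.900 = 3.480 years.
Leg 3: speed unknown; τ_3 = 20.75/γ_3.
Total proper time: 24.03 + 3.480 + τ_3 = 39.17, so τ_3 = 39.17 − 27.51 = 11.66 years.
γ_3 = 20.75/11.66 = 1.779; β = √(1 − 1/γ²) = √0.6841.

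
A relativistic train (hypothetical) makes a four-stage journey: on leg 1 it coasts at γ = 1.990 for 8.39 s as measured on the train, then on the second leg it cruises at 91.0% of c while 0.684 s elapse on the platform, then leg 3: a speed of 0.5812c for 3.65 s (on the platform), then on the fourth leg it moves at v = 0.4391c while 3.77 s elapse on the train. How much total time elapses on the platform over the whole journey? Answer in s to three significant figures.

Leg 1: γ = 1.990; Δt_1 = 1.990 × 8.39 = 16.70 s.
Leg 2: 0.684 s is already measured on the platform.
Leg 3: 3.65 s is already measured on the platform.
Leg 4: γ = 1/√(1 − 0.4391²) = 1/√0.8072 = 1.113; Δt_4 = 1.113 × 3.77 = 4.196 s.
Total: 16.70 + 0.6840 + 3.650 + 4.196 s.

Δt = 25.2 s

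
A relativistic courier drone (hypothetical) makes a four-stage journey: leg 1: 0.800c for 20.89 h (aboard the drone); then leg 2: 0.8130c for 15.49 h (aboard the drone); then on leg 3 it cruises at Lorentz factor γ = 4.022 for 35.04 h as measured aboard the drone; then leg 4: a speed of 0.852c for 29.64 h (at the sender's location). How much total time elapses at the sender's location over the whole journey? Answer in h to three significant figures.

Leg 1: γ = 1/√(1 − 0.800²) = 5/3 ≈ 1.667; Δt_1 = 1.667 × 20.89 = 34.82 h.
Leg 2: γ = 1/√(1 − 0.8130²) = 1/√0.3390 = 1.717; Δt_2 = 1.717 × 15.49 = 26.60 h.
Leg 3: γ = 4.022; Δt_3 = 4.022 × 35.04 = 140.9 h.
Leg 4: 29.64 h is already measured at the sender's location.
Total: 34.82 + 26.60 + 140.9 + 29.64 h.

Δt = 232 h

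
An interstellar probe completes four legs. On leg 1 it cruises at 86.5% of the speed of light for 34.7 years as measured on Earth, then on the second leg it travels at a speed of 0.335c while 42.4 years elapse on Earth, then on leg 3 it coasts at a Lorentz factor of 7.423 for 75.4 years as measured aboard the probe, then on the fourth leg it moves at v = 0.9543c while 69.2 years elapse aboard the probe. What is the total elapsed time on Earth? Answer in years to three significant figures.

Δt = 868 years

Leg 1: 34.7 years is already measured on Earth.
Leg 2: 42.4 years is already measured on Earth.
Leg 3: γ = 7.423; Δt_3 = 7.423 × 75.4 = 559.7 years.
Leg 4: γ = 1/√(1 − 0.9543²) = 1/√0.08931 = 3.346; Δt_4 = 3.346 × 69.2 = 231.6 years.
Total: 34.70 + 42.40 + 559.7 + 231.6 years.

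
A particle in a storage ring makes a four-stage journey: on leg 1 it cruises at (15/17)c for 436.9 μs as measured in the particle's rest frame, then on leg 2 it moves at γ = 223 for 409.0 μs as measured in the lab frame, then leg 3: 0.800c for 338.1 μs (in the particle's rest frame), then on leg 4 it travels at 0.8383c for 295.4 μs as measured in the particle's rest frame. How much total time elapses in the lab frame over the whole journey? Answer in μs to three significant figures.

Leg 1: γ = 1/√(1 − (15/17)²) = 17/8 = 2.125; Δt_1 = 2.125 × 436.9 = 928.4 μs.
Leg 2: 409.0 μs is already measured in the lab frame.
Leg 3: γ = 1/√(1 − 0.800²) = 5/3 ≈ 1.667; Δt_3 = 1.667 × 338.1 = 563.5 μs.
Leg 4: γ = 1/√(1 − 0.8383²) = 1/√0.2973 = 1.834; Δt_4 = 1.834 × 295.4 = 541.8 μs.
Total: 928.4 + 409.0 + 563.5 + 541.8 μs.

Δt = 2440 μs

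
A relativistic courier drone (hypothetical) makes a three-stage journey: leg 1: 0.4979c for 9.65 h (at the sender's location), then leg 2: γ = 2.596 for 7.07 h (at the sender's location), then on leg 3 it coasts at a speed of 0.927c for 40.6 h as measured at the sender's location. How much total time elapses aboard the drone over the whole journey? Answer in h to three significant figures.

τ = 26.3 h

Leg 1: γ = 1/√(1 − 0.4979²) = 1/√0.7521 = 1.153; τ_1 = 9.65/1.153 = 8.369 h.
Leg 2: γ = 2.596; τ_2 = 7.07/2.596 = 2.723 h.
Leg 3: γ = 1/√(1 − 0.927²) = 1/√0.1407 = 2.666; τ_3 = 40.6/2.666 = 15.23 h.
Total: 8.369 + 2.723 + 15.23 h.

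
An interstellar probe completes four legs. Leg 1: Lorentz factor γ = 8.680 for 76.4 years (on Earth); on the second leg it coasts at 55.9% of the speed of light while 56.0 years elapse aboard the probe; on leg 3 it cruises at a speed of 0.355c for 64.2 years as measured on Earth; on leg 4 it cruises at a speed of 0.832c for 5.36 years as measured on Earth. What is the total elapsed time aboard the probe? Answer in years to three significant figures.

Leg 1: γ = 8.680; τ_1 = 76.4/8.680 = 8.802 years.
Leg 2: 56.0 years is already measured aboard the probe.
Leg 3: γ = 1/√(1 − 0.355²) = 1/√0.8740 = 1.070; τ_3 = 64.2/1.070 = 60.02 years.
Leg 4: γ = 1/√(1 − 0.832²) = 1/√0.3078 = 1.803; τ_4 = 5.36/1.803 = 2.974 years.
Total: 8.802 + 56.00 + 60.02 + 2.974 years.

τ = 128 years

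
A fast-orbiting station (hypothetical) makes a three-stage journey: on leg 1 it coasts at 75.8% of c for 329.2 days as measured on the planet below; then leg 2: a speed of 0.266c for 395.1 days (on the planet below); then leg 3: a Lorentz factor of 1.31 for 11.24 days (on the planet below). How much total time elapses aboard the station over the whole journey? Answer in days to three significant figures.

τ = 604 days

Leg 1: β = 0.758; γ = 1/√(1 − 0.758²) = 1/√0.4254 = 1.533; τ_1 = 329.2/1.533 = 214.7 days.
Leg 2: γ = 1/√(1 − 0.266²) = 1/√0.9292 = 1.037; τ_2 = 395.1/1.037 = 380.9 days.
Leg 3: γ = 1.31; τ_3 = 11.24/1.310 = 8.580 days.
Total: 214.7 + 380.9 + 8.580 days.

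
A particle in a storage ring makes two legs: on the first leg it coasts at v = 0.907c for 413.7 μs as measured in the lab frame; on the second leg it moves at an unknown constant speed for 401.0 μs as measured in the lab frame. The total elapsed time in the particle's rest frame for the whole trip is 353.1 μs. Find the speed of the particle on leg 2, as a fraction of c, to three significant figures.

β = 0.895

Leg 1: γ = 1/√(1 − 0.907²) = 1/√0.1774 = 2.375; τ_1 = 413.7/2.375 = 174.2 μs.
Leg 2: speed unknown; τ_2 = 401.0/γ_2.
Total proper time: 174.2 + τ_2 = 353.1, so τ_2 = 353.1 − 174.2 = 178.9 μs.
γ_2 = 401.0/178.9 = 2.242; β = √(1 − 1/γ²) = √0.8010.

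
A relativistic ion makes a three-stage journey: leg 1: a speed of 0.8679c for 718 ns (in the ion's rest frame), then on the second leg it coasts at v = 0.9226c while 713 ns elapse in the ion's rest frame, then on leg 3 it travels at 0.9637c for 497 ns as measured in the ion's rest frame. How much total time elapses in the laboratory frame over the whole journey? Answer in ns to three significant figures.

Leg 1: γ = 1/√(1 − 0.8679²) = 1/√0.2467 = 2.013; Δt_1 = 2.013 × 718 = 1445 ns.
Leg 2: γ = 1/√(1 − 0.9226²) = 1/√0.1488 = 2.592; Δt_2 = 2.592 × 713 = 1848 ns.
Leg 3: γ = 1/√(1 − 0.9637²) = 1/√0.07128 = 3.745; Δt_3 = 3.745 × 497 = 1862 ns.
Total: 1445 + 1848 + 1862 ns.

Δt = 5160 ns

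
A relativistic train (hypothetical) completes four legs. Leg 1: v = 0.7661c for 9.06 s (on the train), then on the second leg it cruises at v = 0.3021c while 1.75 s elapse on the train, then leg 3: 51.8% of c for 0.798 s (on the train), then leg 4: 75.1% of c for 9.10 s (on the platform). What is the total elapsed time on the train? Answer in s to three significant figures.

Leg 1: 9.06 s is already measured on the train.
Leg 2: 1.75 s is already measured on the train.
Leg 3: 0.798 s is already measured on the train.
Leg 4: β = 0.751; γ = 1/√(1 − 0.751²) = 1/√0.4360 = 1.514; τ_4 = 9.10/1.514 = 6.009 s.
Total: 9.060 + 1.750 + 0.7980 + 6.009 s.

τ = 17.6 s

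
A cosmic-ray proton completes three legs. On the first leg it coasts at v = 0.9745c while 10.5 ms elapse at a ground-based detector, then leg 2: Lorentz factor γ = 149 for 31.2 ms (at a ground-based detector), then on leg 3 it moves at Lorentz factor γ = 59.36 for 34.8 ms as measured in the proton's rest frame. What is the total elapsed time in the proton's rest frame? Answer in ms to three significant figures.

Leg 1: γ = 1/√(1 − 0.9745²) = 1/√0.05035 = 4.457; τ_1 = 10.5/4.457 = 2.356 ms.
Leg 2: γ = 149; τ_2 = 31.2/149.0 = 0.2094 ms.
Leg 3: 34.8 ms is already measured in the proton's rest frame.
Total: 2.356 + 0.2094 + 34.80 ms.

τ = 37.4 ms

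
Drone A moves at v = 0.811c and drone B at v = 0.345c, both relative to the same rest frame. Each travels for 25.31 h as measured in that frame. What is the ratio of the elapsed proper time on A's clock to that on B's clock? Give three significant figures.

A: γ = 1/√(1 − 0.811²) = 1/√0.3423 = 1.709. B: γ = 1/√(1 − 0.345²) = 1/√0.8810 = 1.065.
τ_A/τ_B = γ_B/γ_A = 1.065/1.709 = 0.6233, so τ_A/τ_B = 0.6233.

τ_A/τ_B = 0.623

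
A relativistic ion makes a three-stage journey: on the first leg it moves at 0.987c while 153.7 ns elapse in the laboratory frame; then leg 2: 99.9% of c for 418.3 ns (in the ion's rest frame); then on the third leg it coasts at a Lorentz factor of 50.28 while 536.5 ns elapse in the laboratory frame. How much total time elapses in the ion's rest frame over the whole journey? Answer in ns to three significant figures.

τ = 454 ns

Leg 1: γ = 1/√(1 − 0.987²) = 1/√0.02583 = 6.222; τ_1 = 153.7/6.222 = 24.70 ns.
Leg 2: 418.3 ns is already measured in the ion's rest frame.
Leg 3: γ = 50.28; τ_3 = 536.5/50.28 = 10.67 ns.
Total: 24.70 + 418.3 + 10.67 ns.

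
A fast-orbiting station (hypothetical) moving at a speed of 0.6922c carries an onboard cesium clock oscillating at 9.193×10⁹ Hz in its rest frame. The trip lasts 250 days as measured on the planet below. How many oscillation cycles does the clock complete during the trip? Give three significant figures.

N = 1.43×10¹⁷

γ = 1/√(1 − 0.6922²) = 1/√0.5209 = 1.386
The oscillator's own cycle count is N = f × τ where τ is the proper time aboard the station. τ = Δt/γ = 250/1.386 = 180.4 days = 1.559×10⁷ s.
N = 9.193×10⁹ × 1.559×10⁷ = 1.433×10¹⁷.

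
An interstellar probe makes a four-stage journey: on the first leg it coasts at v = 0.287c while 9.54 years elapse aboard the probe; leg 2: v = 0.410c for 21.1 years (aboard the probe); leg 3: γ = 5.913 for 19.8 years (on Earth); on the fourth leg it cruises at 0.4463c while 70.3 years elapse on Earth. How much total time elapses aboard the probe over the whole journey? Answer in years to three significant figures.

τ = 96.9 years

Leg 1: 9.54 years is already measured aboard the probe.
Leg 2: 21.1 years is already measured aboard the probe.
Leg 3: γ = 5.913; τ_3 = 19.8/5.913 = 3.349 years.
Leg 4: γ = 1/√(1 − 0.4463²) = 1/√0.8008 = 1.117; τ_4 = 70.3/1.117 = 62.91 years.
Total: 9.540 + 21.10 + 3.349 + 62.91 years.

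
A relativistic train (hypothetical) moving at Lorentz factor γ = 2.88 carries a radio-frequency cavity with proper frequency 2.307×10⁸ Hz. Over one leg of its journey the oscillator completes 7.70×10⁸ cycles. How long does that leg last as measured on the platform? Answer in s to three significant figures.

Δt = 9.61 s

γ = 2.88
Proper time for N cycles: τ = N/f = 7.70×10⁸/(2.307×10⁸) = 3.338×10⁰ s = 3.338 s.
Lab-frame duration Δt = γτ = 2.880 × 3.338 = 9.612 s.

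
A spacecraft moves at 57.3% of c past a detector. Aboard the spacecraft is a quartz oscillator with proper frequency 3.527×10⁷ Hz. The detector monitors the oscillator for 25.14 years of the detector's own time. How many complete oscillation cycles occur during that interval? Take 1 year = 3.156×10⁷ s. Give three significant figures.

β = 0.573; γ = 1/√(1 − 0.573²) = 1/√0.6717 = 1.220
During 25.14 years of lab time, the oscillator's proper time advances by τ = Δt/γ = 25.14/1.220 = 20.60 years = 6.503×10⁸ s.
N = f × τ = 3.527×10⁷ × 6.503×10⁸ = 2.293×10¹⁶.

N = 2.29×10¹⁶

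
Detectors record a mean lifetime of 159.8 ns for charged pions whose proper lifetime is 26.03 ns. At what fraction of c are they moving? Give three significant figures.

γ = Δt/τ₀ = 159.8/26.03 = 6.139
β = √(1 − 1/γ²) = √(1 − 0.02653) = √0.9735

β = 0.987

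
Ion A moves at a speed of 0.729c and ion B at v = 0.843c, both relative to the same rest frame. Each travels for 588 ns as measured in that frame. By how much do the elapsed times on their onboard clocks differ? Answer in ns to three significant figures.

|τ_A − τ_B| = 86.2 ns

A: γ = 1/√(1 − 0.729²) = 1/√0.4686 = 1.461; τ_A = 588/1.461 = 402.5 ns.
B: γ = 1/√(1 − 0.843²) = 1/√0.2894 = 1.859; τ_B = 588/1.859 = 316.3 ns.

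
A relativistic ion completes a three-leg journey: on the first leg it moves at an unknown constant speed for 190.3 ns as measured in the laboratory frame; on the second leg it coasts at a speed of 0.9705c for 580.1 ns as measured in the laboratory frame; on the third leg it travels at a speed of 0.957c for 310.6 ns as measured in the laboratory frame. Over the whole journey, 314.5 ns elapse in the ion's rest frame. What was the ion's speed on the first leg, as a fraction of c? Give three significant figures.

Leg 1: speed unknown; τ_1 = 190.3/γ_1.
Leg 2: γ = 1/√(1 − 0.9705²) = 1/√0.05813 = 4.148; τ_2 = 580.1/4.148 = 139.9 ns.
Leg 3: γ = 1/√(1 − 0.957²) = 1/√0.08415 = 3.447; τ_3 = 310.6/3.447 = 90.10 ns.
Total proper time: τ_1 + 139.9 + 90.10 = 314.5, so τ_1 = 314.5 − 230.0 = 84.54 ns.
γ_1 = 190.3/84.54 = 2.251; β = √(1 − 1/γ²) = √0.8027.

β = 0.896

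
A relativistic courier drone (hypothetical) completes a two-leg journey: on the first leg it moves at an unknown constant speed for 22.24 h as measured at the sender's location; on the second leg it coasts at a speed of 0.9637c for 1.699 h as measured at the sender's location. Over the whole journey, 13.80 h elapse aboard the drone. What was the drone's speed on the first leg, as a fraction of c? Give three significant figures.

Leg 1: speed unknown; τ_1 = 22.24/γ_1.
Leg 2: γ = 1/√(1 − 0.9637²) = 1/√0.07128 = 3.745; τ_2 = 1.699/3.745 = 0.4536 h.
Total proper time: τ_1 + 0.4536 = 13.80, so τ_1 = 13.80 − 0.4536 = 13.35 h.
γ_1 = 22.24/13.35 = 1.666; β = √(1 − 1/γ²) = √0.6399.

β = 0.800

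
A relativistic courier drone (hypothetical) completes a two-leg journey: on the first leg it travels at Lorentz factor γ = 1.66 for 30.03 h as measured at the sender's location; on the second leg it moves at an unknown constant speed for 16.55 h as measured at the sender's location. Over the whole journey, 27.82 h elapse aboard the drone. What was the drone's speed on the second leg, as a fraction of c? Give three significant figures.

Leg 1: γ = 1.66; τ_1 = 30.03/1.660 = 18.09 h.
Leg 2: speed unknown; τ_2 = 16.55/γ_2.
Total proper time: 18.09 + τ_2 = 27.82, so τ_2 = 27.82 − 18.09 = 9.730 h.
γ_2 = 16.55/9.730 = 1.701; β = √(1 − 1/γ²) = √0.6544.

β = 0.809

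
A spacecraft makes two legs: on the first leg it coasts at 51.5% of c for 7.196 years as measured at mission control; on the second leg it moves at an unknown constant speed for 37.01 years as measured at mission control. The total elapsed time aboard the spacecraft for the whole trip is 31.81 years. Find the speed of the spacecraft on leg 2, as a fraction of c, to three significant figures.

β = 0.721

Leg 1: β = 0.515; γ = 1/√(1 − 0.515²) = 1/√0.7348 = 1.167; τ_1 = 7.196/1.167 = 6.168 years.
Leg 2: speed unknown; τ_2 = 37.01/γ_2.
Total proper time: 6.168 + τ_2 = 31.81, so τ_2 = 31.81 − 6.168 = 25.64 years.
γ_2 = 37.01/25.64 = 1.443; β = √(1 − 1/γ²) = √0.5200.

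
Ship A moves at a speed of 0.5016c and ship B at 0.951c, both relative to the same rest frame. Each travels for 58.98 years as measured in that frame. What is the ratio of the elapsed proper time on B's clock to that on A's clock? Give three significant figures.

A: γ = 1/√(1 − 0.5016²) = 1/√0.7484 = 1.156. B: γ = 1/√(1 − 0.951²) = 1/√0.09560 = 3.234.
τ_A/τ_B = γ_B/γ_A = 3.234/1.156 = 2.798, so τ_B/τ_A = 0.3574.

τ_B/τ_A = 0.357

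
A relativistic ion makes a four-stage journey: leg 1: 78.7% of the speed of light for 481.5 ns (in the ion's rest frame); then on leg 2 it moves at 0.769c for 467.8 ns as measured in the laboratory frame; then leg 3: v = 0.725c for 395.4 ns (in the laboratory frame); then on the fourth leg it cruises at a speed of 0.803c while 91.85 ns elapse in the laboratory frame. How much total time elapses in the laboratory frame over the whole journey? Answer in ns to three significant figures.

Δt = 1740 ns

Leg 1: β = 0.787; γ = 1/√(1 − 0.787²) = 1/√0.3806 = 1.621; Δt_1 = 1.621 × 481.5 = 780.4 ns.
Leg 2: 467.8 ns is already measured in the laboratory frame.
Leg 3: 395.4 ns is already measured in the laboratory frame.
Leg 4: 91.85 ns is already measured in the laboratory frame.
Total: 780.4 + 467.8 + 395.4 + 91.85 ns.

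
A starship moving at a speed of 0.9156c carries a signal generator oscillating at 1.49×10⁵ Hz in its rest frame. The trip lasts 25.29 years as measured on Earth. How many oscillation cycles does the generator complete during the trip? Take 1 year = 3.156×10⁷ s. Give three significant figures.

γ = 1/√(1 − 0.9156²) = 1/√0.1617 = 2.487
The oscillator's own cycle count is N = f × τ where τ is the proper time on the ship. τ = Δt/γ = 25.29/2.487 = 10.17 years = 3.209×10⁸ s.
N = 1.49×10⁵ × 3.209×10⁸ = 4.782×10¹³.

N = 4.78×10¹³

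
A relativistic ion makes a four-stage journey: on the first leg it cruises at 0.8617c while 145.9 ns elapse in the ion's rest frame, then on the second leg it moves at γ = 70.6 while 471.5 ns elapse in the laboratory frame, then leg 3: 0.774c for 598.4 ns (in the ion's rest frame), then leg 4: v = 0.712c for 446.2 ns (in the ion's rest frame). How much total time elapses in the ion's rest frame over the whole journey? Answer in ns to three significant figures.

Leg 1: 145.9 ns is already measured in the ion's rest frame.
Leg 2: γ = 70.6; τ_2 = 471.5/70.60 = 6.678 ns.
Leg 3: 598.4 ns is already measured in the ion's rest frame.
Leg 4: 446.2 ns is already measured in the ion's rest frame.
Total: 145.9 + 6.678 + 598.4 + 446.2 ns.

τ = 1200 ns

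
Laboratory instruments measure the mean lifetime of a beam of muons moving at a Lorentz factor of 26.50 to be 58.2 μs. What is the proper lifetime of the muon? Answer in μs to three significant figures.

γ = 26.50
The lab-frame lifetime is the dilated interval; the proper lifetime is τ₀ = Δt/γ = 58.2/26.50 μs.

τ₀ = 2.20 μs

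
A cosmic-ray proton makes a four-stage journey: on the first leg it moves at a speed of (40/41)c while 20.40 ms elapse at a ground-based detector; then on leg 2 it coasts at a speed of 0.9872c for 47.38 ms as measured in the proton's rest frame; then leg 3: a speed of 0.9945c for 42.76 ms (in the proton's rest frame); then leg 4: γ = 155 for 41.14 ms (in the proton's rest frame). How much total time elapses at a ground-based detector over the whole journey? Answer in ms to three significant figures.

Leg 1: 20.40 ms is already measured at a ground-based detector.
Leg 2: γ = 1/√(1 − 0.9872²) = 1/√0.02544 = 6.270; Δt_2 = 6.270 × 47.38 = 297.1 ms.
Leg 3: γ = 1/√(1 − 0.9945²) = 1/√0.01097 = 9.548; Δt_3 = 9.548 × 42.76 = 408.3 ms.
Leg 4: γ = 155; Δt_4 = 155.0 × 41.14 = 6377 ms.
Total: 20.40 + 297.1 + 408.3 + 6377 ms.

Δt = 7100 ms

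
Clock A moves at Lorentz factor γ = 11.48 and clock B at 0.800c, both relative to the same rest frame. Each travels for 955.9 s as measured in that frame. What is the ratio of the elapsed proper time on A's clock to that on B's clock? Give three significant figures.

A: γ = 11.48. B: γ = 1/√(1 − 0.800²) = 5/3 ≈ 1.667.
τ_A/τ_B = γ_B/γ_A = 1.667/11.48 = 0.1452, so τ_A/τ_B = 0.1452.

τ_A/τ_B = 0.145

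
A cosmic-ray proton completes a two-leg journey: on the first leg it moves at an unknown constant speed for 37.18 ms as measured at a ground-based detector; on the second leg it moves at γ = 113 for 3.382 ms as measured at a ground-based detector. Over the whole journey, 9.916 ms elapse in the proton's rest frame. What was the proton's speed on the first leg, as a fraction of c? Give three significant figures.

β = 0.964

Leg 1: speed unknown; τ_1 = 37.18/γ_1.
Leg 2: γ = 113; τ_2 = 3.382/113.0 = 0.02993 ms.
Total proper time: τ_1 + 0.02993 = 9.916, so τ_1 = 9.916 − 0.02993 = 9.886 ms.
γ_1 = 37.18/9.886 = 3.761; β = √(1 − 1/γ²) = √0.9293.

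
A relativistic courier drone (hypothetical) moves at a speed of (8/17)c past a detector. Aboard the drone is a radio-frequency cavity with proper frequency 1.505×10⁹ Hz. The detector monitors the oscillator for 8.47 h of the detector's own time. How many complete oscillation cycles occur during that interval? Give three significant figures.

γ = 1/√(1 − (8/17)²) = 17/15 ≈ 1.133
During 8.47 h of lab time, the oscillator's proper time advances by τ = Δt/γ = 8.47/1.133 = 7.474 h = 2.690×10⁴ s.
N = f × τ = 1.505×10⁹ × 2.690×10⁴ = 4.049×10¹³.

N = 4.05×10¹³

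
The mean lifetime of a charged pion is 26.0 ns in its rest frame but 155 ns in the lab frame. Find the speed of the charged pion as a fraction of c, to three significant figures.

v = 0.986c

γ = Δt/τ₀ = 155/26.0 = 5.962
β = √(1 − 1/γ²) = √(1 − 0.02814) = √0.9719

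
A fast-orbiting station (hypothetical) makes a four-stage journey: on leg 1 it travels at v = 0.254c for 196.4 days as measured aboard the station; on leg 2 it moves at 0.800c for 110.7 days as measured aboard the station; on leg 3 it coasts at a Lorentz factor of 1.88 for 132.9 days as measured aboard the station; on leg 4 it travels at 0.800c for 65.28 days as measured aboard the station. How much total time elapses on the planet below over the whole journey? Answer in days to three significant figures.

Leg 1: γ = 1/√(1 − 0.254²) = 1/√0.9355 = 1.034; Δt_1 = 1.034 × 196.4 = 203.1 days.
Leg 2: γ = 1/√(1 − 0.800²) = 5/3 ≈ 1.667; Δt_2 = 1.667 × 110.7 = 184.5 days.
Leg 3: γ = 1.88; Δt_3 = 1.880 × 132.9 = 249.9 days.
Leg 4: γ = 1/√(1 − 0.800²) = 5/3 ≈ 1.667; Δt_4 = 1.667 × 65.28 = 108.8 days.
Total: 203.1 + 184.5 + 249.9 + 108.8 days.

Δt = 746 days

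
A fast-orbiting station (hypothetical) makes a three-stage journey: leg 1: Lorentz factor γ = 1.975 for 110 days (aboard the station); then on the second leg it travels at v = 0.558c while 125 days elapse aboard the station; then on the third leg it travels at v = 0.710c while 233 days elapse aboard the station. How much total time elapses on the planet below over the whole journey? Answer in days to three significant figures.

Δt = 699 days

Leg 1: γ = 1.975; Δt_1 = 1.975 × 110 = 217.2 days.
Leg 2: γ = 1/√(1 − 0.558²) = 1/√0.6886 = 1.205; Δt_2 = 1.205 × 125 = 150.6 days.
Leg 3: γ = 1/√(1 − 0.710²) = 1/√0.4959 = 1.420; Δt_3 = 1.420 × 233 = 330.9 days.
Total: 217.2 + 150.6 + 330.9 days.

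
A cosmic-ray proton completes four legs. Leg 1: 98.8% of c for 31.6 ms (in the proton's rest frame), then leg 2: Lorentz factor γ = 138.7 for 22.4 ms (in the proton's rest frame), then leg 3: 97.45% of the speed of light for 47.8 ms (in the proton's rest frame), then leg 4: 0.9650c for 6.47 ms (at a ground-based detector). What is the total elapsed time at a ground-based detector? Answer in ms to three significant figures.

Leg 1: β = 0.988; γ = 1/√(1 − 0.988²) = 1/√0.02386 = 6.474; Δt_1 = 6.474 × 31.6 = 204.6 ms.
Leg 2: γ = 138.7; Δt_2 = 138.7 × 22.4 = 3107 ms.
Leg 3: β = 0.9745; γ = 1/√(1 − 0.9745²) = 1/√0.05035 = 4.457; Δt_3 = 4.457 × 47.8 = 213.0 ms.
Leg 4: 6.47 ms is already measured at a ground-based detector.
Total: 204.6 + 3107 + 213.0 + 6.470 ms.

Δt = 3530 ms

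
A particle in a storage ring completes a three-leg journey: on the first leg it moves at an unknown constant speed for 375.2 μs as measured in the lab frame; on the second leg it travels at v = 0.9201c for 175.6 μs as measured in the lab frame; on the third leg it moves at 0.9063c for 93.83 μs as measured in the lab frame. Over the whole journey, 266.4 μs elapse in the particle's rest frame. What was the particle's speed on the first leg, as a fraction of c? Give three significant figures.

Leg 1: speed unknown; τ_1 = 375.2/γ_1.
Leg 2: γ = 1/√(1 − 0.9201²) = 1/√0.1534 = 2.553; τ_2 = 175.6/2.553 = 68.78 μs.
Leg 3: γ = 1/√(1 − 0.9063²) = 1/√0.1786 = 2.366; τ_3 = 93.83/2.366 = 39.66 μs.
Total proper time: τ_1 + 68.78 + 39.66 = 266.4, so τ_1 = 266.4 − 108.4 = 158.0 μs.
γ_1 = 375.2/158.0 = 2.375; β = √(1 − 1/γ²) = √0.8227.

β = 0.907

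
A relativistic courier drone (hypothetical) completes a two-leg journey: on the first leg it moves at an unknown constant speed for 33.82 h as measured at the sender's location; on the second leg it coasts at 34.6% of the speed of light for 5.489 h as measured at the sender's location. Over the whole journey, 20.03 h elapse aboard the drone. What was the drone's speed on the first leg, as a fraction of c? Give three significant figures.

β = 0.898

Leg 1: speed unknown; τ_1 = 33.82/γ_1.
Leg 2: β = 0.346; γ = 1/√(1 − 0.346²) = 1/√0.8803 = 1.066; τ_2 = 5.489/1.066 = 5.150 h.
Total proper time: τ_1 + 5.150 = 20.03, so τ_1 = 20.03 − 5.150 = 14.88 h.
γ_1 = 33.82/14.88 = 2.273; β = √(1 − 1/γ²) = √0.8064.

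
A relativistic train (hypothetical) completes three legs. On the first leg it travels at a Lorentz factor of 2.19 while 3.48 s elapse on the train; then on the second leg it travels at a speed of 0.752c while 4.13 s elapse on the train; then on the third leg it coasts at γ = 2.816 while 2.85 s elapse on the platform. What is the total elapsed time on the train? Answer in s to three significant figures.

Leg 1: 3.48 s is already measured on the train.
Leg 2: 4.13 s is already measured on the train.
Leg 3: γ = 2.816; τ_3 = 2.85/2.816 = 1.012 s.
Total: 3.480 + 4.130 + 1.012 s.

τ = 8.62 s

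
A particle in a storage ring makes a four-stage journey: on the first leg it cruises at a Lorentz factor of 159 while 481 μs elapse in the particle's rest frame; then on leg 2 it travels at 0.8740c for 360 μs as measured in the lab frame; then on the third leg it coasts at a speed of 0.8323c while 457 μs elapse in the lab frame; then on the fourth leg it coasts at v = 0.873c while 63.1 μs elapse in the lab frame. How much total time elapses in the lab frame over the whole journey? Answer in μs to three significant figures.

Δt = 7.74×10⁴ μs

Leg 1: γ = 159; Δt_1 = 159.0 × 481 = 7.648×10⁴ μs.
Leg 2: 360 μs is already measured in the lab frame.
Leg 3: 457 μs is already measured in the lab frame.
Leg 4: 63.1 μs is already measured in the lab frame.
Total: 7.648×10⁴ + 360.0 + 457.0 + 63.10 μs.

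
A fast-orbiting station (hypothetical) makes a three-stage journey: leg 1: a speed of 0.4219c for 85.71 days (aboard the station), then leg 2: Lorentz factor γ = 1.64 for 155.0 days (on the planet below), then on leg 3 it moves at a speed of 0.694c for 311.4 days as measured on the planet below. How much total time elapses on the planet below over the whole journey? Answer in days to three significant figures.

Δt = 561 days

Leg 1: γ = 1/√(1 − 0.4219²) = 1/√0.8220 = 1.103; Δt_1 = 1.103 × 85.71 = 94.54 days.
Leg 2: 155.0 days is already measured on the planet below.
Leg 3: 311.4 days is already measured on the planet below.
Total: 94.54 + 155.0 + 311.4 days.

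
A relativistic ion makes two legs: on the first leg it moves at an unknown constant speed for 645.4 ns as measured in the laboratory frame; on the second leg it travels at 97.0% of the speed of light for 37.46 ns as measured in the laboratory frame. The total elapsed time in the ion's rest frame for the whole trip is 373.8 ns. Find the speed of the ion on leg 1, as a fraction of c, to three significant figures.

Leg 1: speed unknown; τ_1 = 645.4/γ_1.
Leg 2: β = 0.970; γ = 1/√(1 − 0.970²) = 1/√0.05910 = 4.113; τ_2 = 37.46/4.113 = 9.107 ns.
Total proper time: τ_1 + 9.107 = 373.8, so τ_1 = 373.8 − 9.107 = 364.7 ns.
γ_1 = 645.4/364.7 = 1.770; β = √(1 − 1/γ²) = √0.6807.

β = 0.825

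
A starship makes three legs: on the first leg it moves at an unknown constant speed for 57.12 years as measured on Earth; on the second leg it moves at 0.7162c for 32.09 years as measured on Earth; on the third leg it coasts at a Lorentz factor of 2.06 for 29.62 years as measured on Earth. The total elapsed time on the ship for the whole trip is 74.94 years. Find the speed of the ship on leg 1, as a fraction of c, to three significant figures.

β = 0.744

Leg 1: speed unknown; τ_1 = 57.12/γ_1.
Leg 2: γ = 1/√(1 − 0.7162²) = 1/√0.4871 = 1.433; τ_2 = 32.09/1.433 = 22.40 years.
Leg 3: γ = 2.06; τ_3 = 29.62/2.060 = 14.38 years.
Total proper time: τ_1 + 22.40 + 14.38 = 74.94, so τ_1 = 74.94 − 36.77 = 38.17 years.
γ_1 = 57.12/38.17 = 1.497; β = √(1 − 1/γ²) = √0.5535.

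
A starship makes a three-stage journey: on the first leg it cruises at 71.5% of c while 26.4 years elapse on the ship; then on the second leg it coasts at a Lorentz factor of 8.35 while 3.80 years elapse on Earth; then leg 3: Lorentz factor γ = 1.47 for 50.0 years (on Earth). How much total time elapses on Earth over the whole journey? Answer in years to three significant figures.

Leg 1: β = 0.715; γ = 1/√(1 − 0.715²) = 1/√0.4888 = 1.430; Δt_1 = 1.430 × 26.4 = 37.76 years.
Leg 2: 3.80 years is already measured on Earth.
Leg 3: 50.0 years is already measured on Earth.
Total: 37.76 + 3.800 + 50.00 years.

Δt = 91.6 years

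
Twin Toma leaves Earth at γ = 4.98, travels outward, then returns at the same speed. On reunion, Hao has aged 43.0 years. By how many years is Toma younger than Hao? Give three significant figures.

γ = 4.98
Toma's elapsed proper time: τ = 43.0/4.980 = 8.635 years.
Age gap = Δt − τ = 43.0 − 8.635 years.

Δt − τ = 34.4 years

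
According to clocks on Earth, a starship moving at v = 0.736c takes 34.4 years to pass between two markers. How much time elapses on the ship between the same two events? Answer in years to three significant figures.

τ = 23.3 years

γ = 1/√(1 − 0.736²) = 1/√0.4583 = 1.477
The interval measured on Earth is the dilated one; the clock on the ship measures the proper time τ = Δt/γ = 34.4/1.477 years.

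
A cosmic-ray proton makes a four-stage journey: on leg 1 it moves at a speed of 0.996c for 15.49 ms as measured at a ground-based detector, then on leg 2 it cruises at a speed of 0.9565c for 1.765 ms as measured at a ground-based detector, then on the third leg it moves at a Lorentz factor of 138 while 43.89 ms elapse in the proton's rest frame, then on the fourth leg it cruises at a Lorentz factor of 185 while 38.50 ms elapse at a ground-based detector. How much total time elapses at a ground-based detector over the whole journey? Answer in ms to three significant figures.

Δt = 6110 ms

Leg 1: 15.49 ms is already measured at a ground-based detector.
Leg 2: 1.765 ms is already measured at a ground-based detector.
Leg 3: γ = 138; Δt_3 = 138.0 × 43.89 = 6057 ms.
Leg 4: 38.50 ms is already measured at a ground-based detector.
Total: 15.49 + 1.765 + 6057 + 38.50 ms.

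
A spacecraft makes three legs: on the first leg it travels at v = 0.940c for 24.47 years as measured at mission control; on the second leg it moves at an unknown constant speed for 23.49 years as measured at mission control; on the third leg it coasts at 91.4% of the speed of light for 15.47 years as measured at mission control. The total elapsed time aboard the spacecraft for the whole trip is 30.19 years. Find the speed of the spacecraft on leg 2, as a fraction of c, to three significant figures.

β = 0.749

Leg 1: γ = 1/√(1 − 0.940²) = 1/√0.1164 = 2.931; τ_1 = 24.47/2.931 = 8.349 years.
Leg 2: speed unknown; τ_2 = 23.49/γ_2.
Leg 3: β = 0.914; γ = 1/√(1 − 0.914²) = 1/√0.1646 = 2.465; τ_3 = 15.47/2.465 = 6.276 years.
Total proper time: 8.349 + τ_2 + 6.276 = 30.19, so τ_2 = 30.19 − 14.62 = 15.57 years.
γ_2 = 23.49/15.57 = 1.509; β = √(1 − 1/γ²) = √0.5609.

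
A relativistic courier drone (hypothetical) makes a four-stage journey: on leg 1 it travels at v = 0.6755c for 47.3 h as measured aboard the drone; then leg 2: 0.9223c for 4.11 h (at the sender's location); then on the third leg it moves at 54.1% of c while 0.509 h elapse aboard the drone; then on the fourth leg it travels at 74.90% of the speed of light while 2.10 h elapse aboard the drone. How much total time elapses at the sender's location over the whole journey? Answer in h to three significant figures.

Leg 1: γ = 1/√(1 − 0.6755²) = 1/√0.5437 = 1.356; Δt_1 = 1.356 × 47.3 = 64.15 h.
Leg 2: 4.11 h is already measured at the sender's location.
Leg 3: β = 0.541; γ = 1/√(1 − 0.541²) = 1/√0.7073 = 1.189; Δt_3 = 1.189 × 0.509 = 0.6052 h.
Leg 4: β = 0.7490; γ = 1/√(1 − 0.7490²) = 1/√0.4390 = 1.509; Δt_4 = 1.509 × 2.10 = 3.169 h.
Total: 64.15 + 4.110 + 0.6052 + 3.169 h.

Δt = 72.0 h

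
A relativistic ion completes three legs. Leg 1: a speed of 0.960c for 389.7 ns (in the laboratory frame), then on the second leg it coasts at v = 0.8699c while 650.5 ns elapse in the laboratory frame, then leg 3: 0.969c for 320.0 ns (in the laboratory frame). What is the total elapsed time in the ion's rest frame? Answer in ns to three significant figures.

τ = 509 ns

Leg 1: γ = 1/√(1 − 0.960²) = 1/√0.07840 = 3.571; τ_1 = 389.7/3.571 = 109.1 ns.
Leg 2: γ = 1/√(1 − 0.8699²) = 1/√0.2433 = 2.027; τ_2 = 650.5/2.027 = 320.8 ns.
Leg 3: γ = 1/√(1 − 0.969²) = 1/√0.06104 = 4.048; τ_3 = 320.0/4.048 = 79.06 ns.
Total: 109.1 + 320.8 + 79.06 ns.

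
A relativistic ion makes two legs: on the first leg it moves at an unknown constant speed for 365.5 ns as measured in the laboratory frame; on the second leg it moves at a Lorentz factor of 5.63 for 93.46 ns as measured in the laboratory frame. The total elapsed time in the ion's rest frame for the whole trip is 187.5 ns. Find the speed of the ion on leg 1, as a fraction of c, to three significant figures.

β = 0.884

Leg 1: speed unknown; τ_1 = 365.5/γ_1.
Leg 2: γ = 5.63; τ_2 = 93.46/5.630 = 16.60 ns.
Total proper time: τ_1 + 16.60 = 187.5, so τ_1 = 187.5 − 16.60 = 170.9 ns.
γ_1 = 365.5/170.9 = 2.139; β = √(1 − 1/γ²) = √0.7814.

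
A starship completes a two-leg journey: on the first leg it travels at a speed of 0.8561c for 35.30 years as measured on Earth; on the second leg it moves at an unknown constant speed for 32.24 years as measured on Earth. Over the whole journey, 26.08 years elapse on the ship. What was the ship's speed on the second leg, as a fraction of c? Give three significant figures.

Leg 1: γ = 1/√(1 − 0.8561²) = 1/√0.2671 = 1.935; τ_1 = 35.30/1.935 = 18.24 years.
Leg 2: speed unknown; τ_2 = 32.24/γ_2.
Total proper time: 18.24 + τ_2 = 26.08, so τ_2 = 26.08 − 18.24 = 7.837 years.
γ_2 = 32.24/7.837 = 4.114; β = √(1 − 1/γ²) = √0.9409.

β = 0.970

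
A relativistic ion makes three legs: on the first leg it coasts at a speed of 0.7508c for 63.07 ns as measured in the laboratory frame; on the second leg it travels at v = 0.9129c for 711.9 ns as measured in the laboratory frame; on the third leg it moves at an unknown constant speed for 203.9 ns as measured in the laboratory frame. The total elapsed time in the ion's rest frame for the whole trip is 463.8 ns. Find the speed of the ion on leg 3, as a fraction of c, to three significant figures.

β = 0.764

Leg 1: γ = 1/√(1 − 0.7508²) = 1/√0.4363 = 1.514; τ_1 = 63.07/1.514 = 41.66 ns.
Leg 2: γ = 1/√(1 − 0.9129²) = 1/√0.1666 = 2.450; τ_2 = 711.9/2.450 = 290.6 ns.
Leg 3: speed unknown; τ_3 = 203.9/γ_3.
Total proper time: 41.66 + 290.6 + τ_3 = 463.8, so τ_3 = 463.8 − 332.2 = 131.6 ns.
γ_3 = 203.9/131.6 = 1.550; β = √(1 − 1/γ²) = √0.5837.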